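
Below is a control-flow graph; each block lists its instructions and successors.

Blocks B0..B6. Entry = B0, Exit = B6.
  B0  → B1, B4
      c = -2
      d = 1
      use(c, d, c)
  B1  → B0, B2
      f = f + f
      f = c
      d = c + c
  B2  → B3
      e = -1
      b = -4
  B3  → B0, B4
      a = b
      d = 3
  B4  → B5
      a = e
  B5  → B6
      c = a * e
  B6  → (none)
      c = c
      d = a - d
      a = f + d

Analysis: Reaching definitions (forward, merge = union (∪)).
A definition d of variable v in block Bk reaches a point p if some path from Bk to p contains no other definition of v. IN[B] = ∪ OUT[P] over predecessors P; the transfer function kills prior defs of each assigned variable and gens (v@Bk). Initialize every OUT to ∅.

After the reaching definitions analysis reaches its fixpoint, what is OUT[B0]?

Per-block solution:
  B0:   IN={a@B3, b@B2, c@B0, d@B1, d@B3, e@B2, f@B1}   OUT={a@B3, b@B2, c@B0, d@B0, e@B2, f@B1}
  B1:   IN={a@B3, b@B2, c@B0, d@B0, e@B2, f@B1}   OUT={a@B3, b@B2, c@B0, d@B1, e@B2, f@B1}
  B2:   IN={a@B3, b@B2, c@B0, d@B1, e@B2, f@B1}   OUT={a@B3, b@B2, c@B0, d@B1, e@B2, f@B1}
  B3:   IN={a@B3, b@B2, c@B0, d@B1, e@B2, f@B1}   OUT={a@B3, b@B2, c@B0, d@B3, e@B2, f@B1}
  B4:   IN={a@B3, b@B2, c@B0, d@B0, d@B3, e@B2, f@B1}   OUT={a@B4, b@B2, c@B0, d@B0, d@B3, e@B2, f@B1}
  B5:   IN={a@B4, b@B2, c@B0, d@B0, d@B3, e@B2, f@B1}   OUT={a@B4, b@B2, c@B5, d@B0, d@B3, e@B2, f@B1}
  B6:   IN={a@B4, b@B2, c@B5, d@B0, d@B3, e@B2, f@B1}   OUT={a@B6, b@B2, c@B6, d@B6, e@B2, f@B1}

Merge at B0 (entry node, so the boundary value {} is joined with the incoming edge(s)): IN[B0] = {} ⊔ OUT[B1] ⊔ OUT[B3] = {a@B3, b@B2, c@B0, d@B1, d@B3, e@B2, f@B1}
Applying B0's transfer function to that IN value gives OUT[B0] (row B0 above).

Answer: {a@B3, b@B2, c@B0, d@B0, e@B2, f@B1}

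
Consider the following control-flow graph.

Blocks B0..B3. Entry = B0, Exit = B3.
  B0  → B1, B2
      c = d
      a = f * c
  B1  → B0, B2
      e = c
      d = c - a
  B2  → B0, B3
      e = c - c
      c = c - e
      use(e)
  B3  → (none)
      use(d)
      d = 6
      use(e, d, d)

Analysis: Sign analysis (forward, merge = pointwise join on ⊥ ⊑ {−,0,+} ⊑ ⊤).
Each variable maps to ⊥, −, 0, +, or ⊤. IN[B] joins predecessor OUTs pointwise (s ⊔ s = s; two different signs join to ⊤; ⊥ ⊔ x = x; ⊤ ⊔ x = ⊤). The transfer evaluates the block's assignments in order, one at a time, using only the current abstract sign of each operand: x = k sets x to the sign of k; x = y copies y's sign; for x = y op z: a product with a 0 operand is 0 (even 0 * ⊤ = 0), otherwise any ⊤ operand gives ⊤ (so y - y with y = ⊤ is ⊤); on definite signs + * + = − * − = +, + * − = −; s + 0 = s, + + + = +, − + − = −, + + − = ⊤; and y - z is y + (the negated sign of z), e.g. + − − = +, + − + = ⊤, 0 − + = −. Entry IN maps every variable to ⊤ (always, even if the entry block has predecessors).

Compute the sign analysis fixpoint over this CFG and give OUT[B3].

Answer: {a: ⊤, b: ⊤, c: ⊤, d: +, e: ⊤, f: ⊤}

Derivation:
Fixpoint table:
  B0: | IN=(all ⊤) | OUT=(all ⊤)
  B1: | IN=(all ⊤) | OUT=(all ⊤)
  B2: | IN=(all ⊤) | OUT=(all ⊤)
  B3: | IN=(all ⊤) | OUT={d:+; rest ⊤}

Merge at B3: IN[B3] = OUT[B2] = {a: ⊤, b: ⊤, c: ⊤, d: ⊤, e: ⊤, f: ⊤}
Applying B3's transfer function to that IN value gives OUT[B3] (row B3 above).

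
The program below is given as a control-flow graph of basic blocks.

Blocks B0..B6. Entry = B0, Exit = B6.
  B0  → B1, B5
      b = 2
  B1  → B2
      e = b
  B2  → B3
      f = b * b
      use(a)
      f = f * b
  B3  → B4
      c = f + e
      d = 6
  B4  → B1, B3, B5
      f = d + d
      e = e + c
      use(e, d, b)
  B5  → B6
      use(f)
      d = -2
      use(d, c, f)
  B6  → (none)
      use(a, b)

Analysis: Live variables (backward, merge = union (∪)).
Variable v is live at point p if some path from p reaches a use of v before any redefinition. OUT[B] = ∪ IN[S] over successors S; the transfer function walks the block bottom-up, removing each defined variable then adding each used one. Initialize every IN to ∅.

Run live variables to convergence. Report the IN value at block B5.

Per-block solution:
  B0: | IN={a, c, f} | OUT={a, b, c, f}
  B1: | IN={a, b} | OUT={a, b, e}
  B2: | IN={a, b, e} | OUT={a, b, e, f}
  B3: | IN={a, b, e, f} | OUT={a, b, c, d, e}
  B4: | IN={a, b, c, d, e} | OUT={a, b, c, e, f}
  B5: | IN={a, b, c, f} | OUT={a, b}
  B6: | IN={a, b} | OUT={}

Merge at B5: OUT[B5] = IN[B6] = {a, b}
Applying B5's transfer function to that OUT value gives IN[B5] (row B5 above).

Answer: {a, b, c, f}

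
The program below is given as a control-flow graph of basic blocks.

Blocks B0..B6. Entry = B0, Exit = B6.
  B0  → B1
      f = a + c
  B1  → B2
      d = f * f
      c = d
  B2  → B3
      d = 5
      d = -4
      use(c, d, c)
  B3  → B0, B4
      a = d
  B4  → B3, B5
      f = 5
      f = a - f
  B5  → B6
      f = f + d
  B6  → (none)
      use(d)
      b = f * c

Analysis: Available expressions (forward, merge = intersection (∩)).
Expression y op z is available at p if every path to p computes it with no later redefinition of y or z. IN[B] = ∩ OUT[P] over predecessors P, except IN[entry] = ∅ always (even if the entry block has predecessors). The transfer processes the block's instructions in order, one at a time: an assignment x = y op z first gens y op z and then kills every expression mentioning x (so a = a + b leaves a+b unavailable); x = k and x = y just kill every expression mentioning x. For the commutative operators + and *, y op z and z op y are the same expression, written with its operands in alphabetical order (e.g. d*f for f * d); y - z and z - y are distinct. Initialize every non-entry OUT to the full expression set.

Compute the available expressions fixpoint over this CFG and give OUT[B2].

Fixpoint table:
  B0:  IN={}  OUT={a+c}
  B1:  IN={a+c}  OUT={f*f}
  B2:  IN={f*f}  OUT={f*f}
  B3:  IN={}  OUT={}
  B4:  IN={}  OUT={}
  B5:  IN={}  OUT={}
  B6:  IN={}  OUT={c*f}

Merge at B2: IN[B2] = OUT[B1] = {f*f}
Applying B2's transfer function to that IN value gives OUT[B2] (row B2 above).

Answer: {f*f}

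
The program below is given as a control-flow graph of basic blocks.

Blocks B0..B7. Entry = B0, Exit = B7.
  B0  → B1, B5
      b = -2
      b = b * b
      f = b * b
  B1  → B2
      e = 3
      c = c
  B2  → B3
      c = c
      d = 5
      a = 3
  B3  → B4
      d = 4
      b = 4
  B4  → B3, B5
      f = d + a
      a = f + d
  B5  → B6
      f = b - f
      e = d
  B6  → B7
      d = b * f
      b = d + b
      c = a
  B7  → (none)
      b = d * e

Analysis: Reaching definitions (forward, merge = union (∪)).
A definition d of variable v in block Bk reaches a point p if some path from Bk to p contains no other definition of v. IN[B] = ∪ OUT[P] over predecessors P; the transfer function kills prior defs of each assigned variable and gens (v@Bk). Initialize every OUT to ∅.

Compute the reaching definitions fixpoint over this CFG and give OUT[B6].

Answer: {a@B4, b@B6, c@B6, d@B6, e@B5, f@B5}

Trace:
Converged values:
  B0: | IN={} | OUT={b@B0, f@B0}
  B1: | IN={b@B0, f@B0} | OUT={b@B0, c@B1, e@B1, f@B0}
  B2: | IN={b@B0, c@B1, e@B1, f@B0} | OUT={a@B2, b@B0, c@B2, d@B2, e@B1, f@B0}
  B3: | IN={a@B2, a@B4, b@B0, b@B3, c@B2, d@B2, d@B3, e@B1, f@B0, f@B4} | OUT={a@B2, a@B4, b@B3, c@B2, d@B3, e@B1, f@B0, f@B4}
  B4: | IN={a@B2, a@B4, b@B3, c@B2, d@B3, e@B1, f@B0, f@B4} | OUT={a@B4, b@B3, c@B2, d@B3, e@B1, f@B4}
  B5: | IN={a@B4, b@B0, b@B3, c@B2, d@B3, e@B1, f@B0, f@B4} | OUT={a@B4, b@B0, b@B3, c@B2, d@B3, e@B5, f@B5}
  B6: | IN={a@B4, b@B0, b@B3, c@B2, d@B3, e@B5, f@B5} | OUT={a@B4, b@B6, c@B6, d@B6, e@B5, f@B5}
  B7: | IN={a@B4, b@B6, c@B6, d@B6, e@B5, f@B5} | OUT={a@B4, b@B7, c@B6, d@B6, e@B5, f@B5}

Merge at B6: IN[B6] = OUT[B5] = {a@B4, b@B0, b@B3, c@B2, d@B3, e@B5, f@B5}
Applying B6's transfer function to that IN value gives OUT[B6] (row B6 above).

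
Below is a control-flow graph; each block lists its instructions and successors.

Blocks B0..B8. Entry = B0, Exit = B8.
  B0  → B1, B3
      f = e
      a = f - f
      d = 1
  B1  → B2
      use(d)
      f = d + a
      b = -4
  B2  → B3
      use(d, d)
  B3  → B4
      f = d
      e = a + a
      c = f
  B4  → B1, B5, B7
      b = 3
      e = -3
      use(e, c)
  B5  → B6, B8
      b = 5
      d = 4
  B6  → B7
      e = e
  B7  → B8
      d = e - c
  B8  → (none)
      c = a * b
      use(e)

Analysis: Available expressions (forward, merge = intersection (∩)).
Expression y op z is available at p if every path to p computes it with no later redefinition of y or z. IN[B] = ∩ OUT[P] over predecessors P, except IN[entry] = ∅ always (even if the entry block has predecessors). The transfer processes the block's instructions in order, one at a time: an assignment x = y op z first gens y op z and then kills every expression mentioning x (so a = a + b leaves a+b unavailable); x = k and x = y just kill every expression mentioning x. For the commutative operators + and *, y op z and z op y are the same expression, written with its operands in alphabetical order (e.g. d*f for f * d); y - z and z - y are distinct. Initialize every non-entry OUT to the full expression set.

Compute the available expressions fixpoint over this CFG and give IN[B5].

Answer: {a+a}

Derivation:
Converged values:
  B0: | IN={} | OUT={f-f}
  B1: | IN={} | OUT={a+d}
  B2: | IN={a+d} | OUT={a+d}
  B3: | IN={} | OUT={a+a}
  B4: | IN={a+a} | OUT={a+a}
  B5: | IN={a+a} | OUT={a+a}
  B6: | IN={a+a} | OUT={a+a}
  B7: | IN={a+a} | OUT={a+a, e-c}
  B8: | IN={a+a} | OUT={a*b, a+a}

Merge at B5: IN[B5] = OUT[B4] = {a+a}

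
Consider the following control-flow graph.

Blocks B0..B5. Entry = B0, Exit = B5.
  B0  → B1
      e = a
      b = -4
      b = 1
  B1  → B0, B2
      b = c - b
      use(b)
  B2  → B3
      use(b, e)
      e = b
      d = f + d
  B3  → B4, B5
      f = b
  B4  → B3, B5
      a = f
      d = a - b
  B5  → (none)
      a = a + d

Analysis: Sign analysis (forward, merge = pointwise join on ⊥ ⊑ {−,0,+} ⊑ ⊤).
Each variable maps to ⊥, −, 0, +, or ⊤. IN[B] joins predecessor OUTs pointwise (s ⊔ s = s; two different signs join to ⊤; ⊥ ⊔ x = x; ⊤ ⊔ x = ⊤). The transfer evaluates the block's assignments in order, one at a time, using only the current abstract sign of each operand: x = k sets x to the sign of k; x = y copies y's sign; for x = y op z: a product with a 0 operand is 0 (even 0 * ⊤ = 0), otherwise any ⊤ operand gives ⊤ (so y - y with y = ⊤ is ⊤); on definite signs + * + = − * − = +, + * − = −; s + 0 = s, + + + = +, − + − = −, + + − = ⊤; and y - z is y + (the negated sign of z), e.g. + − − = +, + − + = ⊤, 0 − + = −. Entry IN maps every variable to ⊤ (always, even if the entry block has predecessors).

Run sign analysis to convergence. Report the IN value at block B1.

Answer: {a: ⊤, b: +, c: ⊤, d: ⊤, e: ⊤, f: ⊤}

Derivation:
Per-block solution:
  B0:  IN=(all ⊤)  OUT={b:+; rest ⊤}
  B1:  IN={b:+; rest ⊤}  OUT=(all ⊤)
  B2:  IN=(all ⊤)  OUT=(all ⊤)
  B3:  IN=(all ⊤)  OUT=(all ⊤)
  B4:  IN=(all ⊤)  OUT=(all ⊤)
  B5:  IN=(all ⊤)  OUT=(all ⊤)

Merge at B1: IN[B1] = OUT[B0] = {a: ⊤, b: +, c: ⊤, d: ⊤, e: ⊤, f: ⊤}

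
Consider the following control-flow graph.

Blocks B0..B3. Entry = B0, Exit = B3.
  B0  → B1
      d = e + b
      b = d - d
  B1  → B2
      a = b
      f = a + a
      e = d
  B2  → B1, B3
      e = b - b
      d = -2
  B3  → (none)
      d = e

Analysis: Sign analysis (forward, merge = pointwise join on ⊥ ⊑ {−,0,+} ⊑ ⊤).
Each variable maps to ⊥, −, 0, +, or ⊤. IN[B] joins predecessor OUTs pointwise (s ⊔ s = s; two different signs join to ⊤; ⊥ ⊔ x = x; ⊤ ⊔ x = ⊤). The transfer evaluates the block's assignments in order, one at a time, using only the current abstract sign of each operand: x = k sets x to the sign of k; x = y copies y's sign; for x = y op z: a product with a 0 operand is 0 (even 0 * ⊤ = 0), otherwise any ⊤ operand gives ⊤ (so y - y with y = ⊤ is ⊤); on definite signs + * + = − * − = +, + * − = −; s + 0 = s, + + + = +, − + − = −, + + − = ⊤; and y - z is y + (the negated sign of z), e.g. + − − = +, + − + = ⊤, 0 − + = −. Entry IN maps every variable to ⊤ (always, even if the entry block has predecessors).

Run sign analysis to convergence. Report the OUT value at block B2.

Converged values:
  B0: | IN=(all ⊤) | OUT=(all ⊤)
  B1: | IN=(all ⊤) | OUT=(all ⊤)
  B2: | IN=(all ⊤) | OUT={d:-; rest ⊤}
  B3: | IN={d:-; rest ⊤} | OUT=(all ⊤)

Merge at B2: IN[B2] = OUT[B1] = {a: ⊤, b: ⊤, c: ⊤, d: ⊤, e: ⊤, f: ⊤}
Applying B2's transfer function to that IN value gives OUT[B2] (row B2 above).

Answer: {a: ⊤, b: ⊤, c: ⊤, d: -, e: ⊤, f: ⊤}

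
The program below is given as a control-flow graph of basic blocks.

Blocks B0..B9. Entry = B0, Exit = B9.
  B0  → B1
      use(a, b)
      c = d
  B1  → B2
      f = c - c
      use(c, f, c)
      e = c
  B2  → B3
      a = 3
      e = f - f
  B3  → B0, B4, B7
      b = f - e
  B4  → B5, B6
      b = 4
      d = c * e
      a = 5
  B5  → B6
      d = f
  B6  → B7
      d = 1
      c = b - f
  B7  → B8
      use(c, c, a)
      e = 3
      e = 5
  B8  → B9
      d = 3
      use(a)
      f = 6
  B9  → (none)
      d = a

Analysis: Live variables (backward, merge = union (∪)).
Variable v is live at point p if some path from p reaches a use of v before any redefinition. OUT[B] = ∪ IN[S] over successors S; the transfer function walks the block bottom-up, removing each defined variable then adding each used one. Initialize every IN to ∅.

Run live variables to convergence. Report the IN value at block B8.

Converged values:
  B0: | IN={a, b, d} | OUT={c, d}
  B1: | IN={c, d} | OUT={c, d, f}
  B2: | IN={c, d, f} | OUT={a, c, d, e, f}
  B3: | IN={a, c, d, e, f} | OUT={a, b, c, d, e, f}
  B4: | IN={c, e, f} | OUT={a, b, f}
  B5: | IN={a, b, f} | OUT={a, b, f}
  B6: | IN={a, b, f} | OUT={a, c}
  B7: | IN={a, c} | OUT={a}
  B8: | IN={a} | OUT={a}
  B9: | IN={a} | OUT={}

Merge at B8: OUT[B8] = IN[B9] = {a}
Applying B8's transfer function to that OUT value gives IN[B8] (row B8 above).

Answer: {a}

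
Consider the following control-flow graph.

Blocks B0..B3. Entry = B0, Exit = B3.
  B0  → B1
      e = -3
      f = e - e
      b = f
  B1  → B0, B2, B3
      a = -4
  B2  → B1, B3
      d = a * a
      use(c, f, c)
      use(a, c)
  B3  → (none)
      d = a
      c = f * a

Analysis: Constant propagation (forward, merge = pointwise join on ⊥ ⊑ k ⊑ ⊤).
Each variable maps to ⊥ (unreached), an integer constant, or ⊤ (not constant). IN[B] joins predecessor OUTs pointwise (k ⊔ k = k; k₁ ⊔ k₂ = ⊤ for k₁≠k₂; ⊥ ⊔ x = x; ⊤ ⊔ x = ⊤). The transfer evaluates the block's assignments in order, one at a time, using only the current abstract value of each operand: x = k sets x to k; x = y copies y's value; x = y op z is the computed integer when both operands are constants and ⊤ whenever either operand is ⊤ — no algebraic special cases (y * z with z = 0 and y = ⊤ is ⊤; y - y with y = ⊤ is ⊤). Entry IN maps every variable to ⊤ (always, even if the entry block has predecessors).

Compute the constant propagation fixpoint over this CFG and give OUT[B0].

Answer: {a: ⊤, b: 0, c: ⊤, d: ⊤, e: -3, f: 0}

Derivation:
Converged values:
  B0:   IN=(all ⊤)   OUT={b:0, e:-3, f:0; rest ⊤}
  B1:   IN={b:0, e:-3, f:0; rest ⊤}   OUT={a:-4, b:0, e:-3, f:0; rest ⊤}
  B2:   IN={a:-4, b:0, e:-3, f:0; rest ⊤}   OUT={a:-4, b:0, d:16, e:-3, f:0; rest ⊤}
  B3:   IN={a:-4, b:0, e:-3, f:0; rest ⊤}   OUT={a:-4, b:0, c:0, d:-4, e:-3, f:0; rest ⊤}

Merge at B0 (entry node, so the boundary value (all ⊤) is joined with the incoming edge(s)): IN[B0] = (all ⊤) ⊔ OUT[B1] = {a: ⊤, b: ⊤, c: ⊤, d: ⊤, e: ⊤, f: ⊤}
Applying B0's transfer function to that IN value gives OUT[B0] (row B0 above).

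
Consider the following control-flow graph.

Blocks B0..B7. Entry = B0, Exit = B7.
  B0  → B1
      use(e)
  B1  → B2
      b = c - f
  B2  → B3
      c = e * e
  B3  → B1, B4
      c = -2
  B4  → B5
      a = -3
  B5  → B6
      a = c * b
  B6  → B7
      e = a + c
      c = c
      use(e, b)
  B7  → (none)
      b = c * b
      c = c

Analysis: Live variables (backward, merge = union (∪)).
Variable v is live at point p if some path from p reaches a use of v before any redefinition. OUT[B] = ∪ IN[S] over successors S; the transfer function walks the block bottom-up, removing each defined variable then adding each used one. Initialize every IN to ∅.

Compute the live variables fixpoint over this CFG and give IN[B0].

Answer: {c, e, f}

Working:
Fixpoint table:
  B0:   IN={c, e, f}   OUT={c, e, f}
  B1:   IN={c, e, f}   OUT={b, e, f}
  B2:   IN={b, e, f}   OUT={b, e, f}
  B3:   IN={b, e, f}   OUT={b, c, e, f}
  B4:   IN={b, c}   OUT={b, c}
  B5:   IN={b, c}   OUT={a, b, c}
  B6:   IN={a, b, c}   OUT={b, c}
  B7:   IN={b, c}   OUT={}

Merge at B0: OUT[B0] = IN[B1] = {c, e, f}
Applying B0's transfer function to that OUT value gives IN[B0] (row B0 above).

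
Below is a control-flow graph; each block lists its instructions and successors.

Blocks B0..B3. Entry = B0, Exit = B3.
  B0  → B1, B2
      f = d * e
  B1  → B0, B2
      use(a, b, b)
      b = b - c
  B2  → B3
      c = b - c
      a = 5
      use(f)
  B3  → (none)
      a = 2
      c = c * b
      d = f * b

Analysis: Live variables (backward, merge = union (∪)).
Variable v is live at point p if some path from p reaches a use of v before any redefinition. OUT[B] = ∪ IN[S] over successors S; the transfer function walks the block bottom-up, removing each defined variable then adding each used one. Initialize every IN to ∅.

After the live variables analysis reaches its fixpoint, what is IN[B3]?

Answer: {b, c, f}

Working:
Converged values:
  B0: | IN={a, b, c, d, e} | OUT={a, b, c, d, e, f}
  B1: | IN={a, b, c, d, e, f} | OUT={a, b, c, d, e, f}
  B2: | IN={b, c, f} | OUT={b, c, f}
  B3: | IN={b, c, f} | OUT={}

B3 is the boundary node: OUT[B3] = {}
Applying B3's transfer function to that OUT value gives IN[B3] (row B3 above).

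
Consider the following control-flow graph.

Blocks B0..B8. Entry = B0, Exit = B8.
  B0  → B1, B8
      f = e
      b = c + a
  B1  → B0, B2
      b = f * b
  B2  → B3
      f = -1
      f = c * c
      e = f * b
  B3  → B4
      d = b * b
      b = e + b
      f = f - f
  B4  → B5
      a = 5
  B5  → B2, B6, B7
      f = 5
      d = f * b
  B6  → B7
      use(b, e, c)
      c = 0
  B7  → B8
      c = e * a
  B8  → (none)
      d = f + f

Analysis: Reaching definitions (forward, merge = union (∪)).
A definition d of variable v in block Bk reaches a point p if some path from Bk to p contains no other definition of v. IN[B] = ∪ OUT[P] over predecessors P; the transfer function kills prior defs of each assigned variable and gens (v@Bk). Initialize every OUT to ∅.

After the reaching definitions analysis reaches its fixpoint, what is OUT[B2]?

Per-block solution:
  B0:  IN={b@B1, f@B0}  OUT={b@B0, f@B0}
  B1:  IN={b@B0, f@B0}  OUT={b@B1, f@B0}
  B2:  IN={a@B4, b@B1, b@B3, d@B5, e@B2, f@B0, f@B5}  OUT={a@B4, b@B1, b@B3, d@B5, e@B2, f@B2}
  B3:  IN={a@B4, b@B1, b@B3, d@B5, e@B2, f@B2}  OUT={a@B4, b@B3, d@B3, e@B2, f@B3}
  B4:  IN={a@B4, b@B3, d@B3, e@B2, f@B3}  OUT={a@B4, b@B3, d@B3, e@B2, f@B3}
  B5:  IN={a@B4, b@B3, d@B3, e@B2, f@B3}  OUT={a@B4, b@B3, d@B5, e@B2, f@B5}
  B6:  IN={a@B4, b@B3, d@B5, e@B2, f@B5}  OUT={a@B4, b@B3, c@B6, d@B5, e@B2, f@B5}
  B7:  IN={a@B4, b@B3, c@B6, d@B5, e@B2, f@B5}  OUT={a@B4, b@B3, c@B7, d@B5, e@B2, f@B5}
  B8:  IN={a@B4, b@B0, b@B3, c@B7, d@B5, e@B2, f@B0, f@B5}  OUT={a@B4, b@B0, b@B3, c@B7, d@B8, e@B2, f@B0, f@B5}

Merge at B2: IN[B2] = OUT[B1] ⊔ OUT[B5] = {a@B4, b@B1, b@B3, d@B5, e@B2, f@B0, f@B5}
Applying B2's transfer function to that IN value gives OUT[B2] (row B2 above).

Answer: {a@B4, b@B1, b@B3, d@B5, e@B2, f@B2}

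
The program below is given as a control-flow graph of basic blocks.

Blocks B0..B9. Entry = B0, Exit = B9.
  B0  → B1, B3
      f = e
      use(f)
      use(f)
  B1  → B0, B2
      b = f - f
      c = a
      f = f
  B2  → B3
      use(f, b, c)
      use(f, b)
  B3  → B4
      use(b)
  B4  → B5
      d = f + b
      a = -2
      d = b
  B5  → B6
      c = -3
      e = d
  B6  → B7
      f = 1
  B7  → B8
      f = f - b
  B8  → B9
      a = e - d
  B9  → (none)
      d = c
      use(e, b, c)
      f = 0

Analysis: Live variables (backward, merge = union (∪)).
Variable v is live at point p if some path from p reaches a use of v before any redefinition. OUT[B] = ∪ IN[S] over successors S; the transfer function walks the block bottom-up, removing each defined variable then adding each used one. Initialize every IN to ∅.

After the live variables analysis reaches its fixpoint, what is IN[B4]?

Per-block solution:
  B0:  IN={a, b, e}  OUT={a, b, e, f}
  B1:  IN={a, e, f}  OUT={a, b, c, e, f}
  B2:  IN={b, c, f}  OUT={b, f}
  B3:  IN={b, f}  OUT={b, f}
  B4:  IN={b, f}  OUT={b, d}
  B5:  IN={b, d}  OUT={b, c, d, e}
  B6:  IN={b, c, d, e}  OUT={b, c, d, e, f}
  B7:  IN={b, c, d, e, f}  OUT={b, c, d, e}
  B8:  IN={b, c, d, e}  OUT={b, c, e}
  B9:  IN={b, c, e}  OUT={}

Merge at B4: OUT[B4] = IN[B5] = {b, d}
Applying B4's transfer function to that OUT value gives IN[B4] (row B4 above).

Answer: {b, f}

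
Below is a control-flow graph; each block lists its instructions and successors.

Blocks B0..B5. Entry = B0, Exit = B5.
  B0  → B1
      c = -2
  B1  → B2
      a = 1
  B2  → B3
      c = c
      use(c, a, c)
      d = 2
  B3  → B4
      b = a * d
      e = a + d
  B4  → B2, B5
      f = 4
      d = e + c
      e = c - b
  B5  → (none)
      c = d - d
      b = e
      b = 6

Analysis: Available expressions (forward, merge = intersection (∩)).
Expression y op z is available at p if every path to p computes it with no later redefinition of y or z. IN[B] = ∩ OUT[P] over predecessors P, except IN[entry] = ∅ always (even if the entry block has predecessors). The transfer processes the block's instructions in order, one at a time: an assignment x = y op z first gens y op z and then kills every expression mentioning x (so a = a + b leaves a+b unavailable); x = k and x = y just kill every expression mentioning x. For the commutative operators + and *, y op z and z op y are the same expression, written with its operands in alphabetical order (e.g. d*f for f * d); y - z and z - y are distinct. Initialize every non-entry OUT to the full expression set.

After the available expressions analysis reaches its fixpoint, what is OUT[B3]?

Converged values:
  B0:   IN={}   OUT={}
  B1:   IN={}   OUT={}
  B2:   IN={}   OUT={}
  B3:   IN={}   OUT={a*d, a+d}
  B4:   IN={a*d, a+d}   OUT={c-b}
  B5:   IN={c-b}   OUT={d-d}

Merge at B3: IN[B3] = OUT[B2] = {}
Applying B3's transfer function to that IN value gives OUT[B3] (row B3 above).

Answer: {a*d, a+d}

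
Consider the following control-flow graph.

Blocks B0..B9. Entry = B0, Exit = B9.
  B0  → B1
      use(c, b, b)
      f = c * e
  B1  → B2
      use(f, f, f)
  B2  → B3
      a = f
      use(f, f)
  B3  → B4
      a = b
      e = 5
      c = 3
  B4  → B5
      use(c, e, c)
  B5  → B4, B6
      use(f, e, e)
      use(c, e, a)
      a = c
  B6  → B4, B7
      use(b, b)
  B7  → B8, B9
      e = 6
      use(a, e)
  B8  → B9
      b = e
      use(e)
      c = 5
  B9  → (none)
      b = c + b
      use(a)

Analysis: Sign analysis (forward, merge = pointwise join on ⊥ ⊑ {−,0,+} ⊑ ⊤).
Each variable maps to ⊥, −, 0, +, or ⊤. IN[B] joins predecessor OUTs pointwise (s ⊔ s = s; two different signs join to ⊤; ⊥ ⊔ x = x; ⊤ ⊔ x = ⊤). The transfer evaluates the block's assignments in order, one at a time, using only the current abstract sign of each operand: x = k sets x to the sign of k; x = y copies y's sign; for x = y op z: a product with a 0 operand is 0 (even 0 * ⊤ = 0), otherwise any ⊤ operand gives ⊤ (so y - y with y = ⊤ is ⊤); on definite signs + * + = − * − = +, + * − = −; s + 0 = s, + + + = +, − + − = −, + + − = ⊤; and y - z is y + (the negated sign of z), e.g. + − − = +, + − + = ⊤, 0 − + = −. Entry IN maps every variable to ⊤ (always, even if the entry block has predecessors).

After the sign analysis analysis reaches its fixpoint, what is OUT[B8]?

Answer: {a: +, b: +, c: +, d: ⊤, e: +, f: ⊤}

Trace:
Converged values:
  B0:  IN=(all ⊤)  OUT=(all ⊤)
  B1:  IN=(all ⊤)  OUT=(all ⊤)
  B2:  IN=(all ⊤)  OUT=(all ⊤)
  B3:  IN=(all ⊤)  OUT={c:+, e:+; rest ⊤}
  B4:  IN={c:+, e:+; rest ⊤}  OUT={c:+, e:+; rest ⊤}
  B5:  IN={c:+, e:+; rest ⊤}  OUT={a:+, c:+, e:+; rest ⊤}
  B6:  IN={a:+, c:+, e:+; rest ⊤}  OUT={a:+, c:+, e:+; rest ⊤}
  B7:  IN={a:+, c:+, e:+; rest ⊤}  OUT={a:+, c:+, e:+; rest ⊤}
  B8:  IN={a:+, c:+, e:+; rest ⊤}  OUT={a:+, b:+, c:+, e:+; rest ⊤}
  B9:  IN={a:+, c:+, e:+; rest ⊤}  OUT={a:+, c:+, e:+; rest ⊤}

Merge at B8: IN[B8] = OUT[B7] = {a: +, b: ⊤, c: +, d: ⊤, e: +, f: ⊤}
Applying B8's transfer function to that IN value gives OUT[B8] (row B8 above).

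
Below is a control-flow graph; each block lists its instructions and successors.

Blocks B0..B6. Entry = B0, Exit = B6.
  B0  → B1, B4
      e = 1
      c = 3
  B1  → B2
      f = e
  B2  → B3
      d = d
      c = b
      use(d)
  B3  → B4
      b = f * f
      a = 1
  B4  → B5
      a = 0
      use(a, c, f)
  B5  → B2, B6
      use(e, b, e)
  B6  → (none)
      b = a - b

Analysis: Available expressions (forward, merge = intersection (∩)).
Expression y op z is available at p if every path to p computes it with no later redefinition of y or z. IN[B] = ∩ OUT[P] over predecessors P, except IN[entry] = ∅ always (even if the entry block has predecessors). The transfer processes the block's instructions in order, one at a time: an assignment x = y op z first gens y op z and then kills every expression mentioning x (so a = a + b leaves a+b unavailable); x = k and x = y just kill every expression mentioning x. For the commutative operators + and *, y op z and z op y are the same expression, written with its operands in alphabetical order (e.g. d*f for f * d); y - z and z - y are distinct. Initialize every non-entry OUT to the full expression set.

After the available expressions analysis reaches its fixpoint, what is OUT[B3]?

Per-block solution:
  B0:  IN={}  OUT={}
  B1:  IN={}  OUT={}
  B2:  IN={}  OUT={}
  B3:  IN={}  OUT={f*f}
  B4:  IN={}  OUT={}
  B5:  IN={}  OUT={}
  B6:  IN={}  OUT={}

Merge at B3: IN[B3] = OUT[B2] = {}
Applying B3's transfer function to that IN value gives OUT[B3] (row B3 above).

Answer: {f*f}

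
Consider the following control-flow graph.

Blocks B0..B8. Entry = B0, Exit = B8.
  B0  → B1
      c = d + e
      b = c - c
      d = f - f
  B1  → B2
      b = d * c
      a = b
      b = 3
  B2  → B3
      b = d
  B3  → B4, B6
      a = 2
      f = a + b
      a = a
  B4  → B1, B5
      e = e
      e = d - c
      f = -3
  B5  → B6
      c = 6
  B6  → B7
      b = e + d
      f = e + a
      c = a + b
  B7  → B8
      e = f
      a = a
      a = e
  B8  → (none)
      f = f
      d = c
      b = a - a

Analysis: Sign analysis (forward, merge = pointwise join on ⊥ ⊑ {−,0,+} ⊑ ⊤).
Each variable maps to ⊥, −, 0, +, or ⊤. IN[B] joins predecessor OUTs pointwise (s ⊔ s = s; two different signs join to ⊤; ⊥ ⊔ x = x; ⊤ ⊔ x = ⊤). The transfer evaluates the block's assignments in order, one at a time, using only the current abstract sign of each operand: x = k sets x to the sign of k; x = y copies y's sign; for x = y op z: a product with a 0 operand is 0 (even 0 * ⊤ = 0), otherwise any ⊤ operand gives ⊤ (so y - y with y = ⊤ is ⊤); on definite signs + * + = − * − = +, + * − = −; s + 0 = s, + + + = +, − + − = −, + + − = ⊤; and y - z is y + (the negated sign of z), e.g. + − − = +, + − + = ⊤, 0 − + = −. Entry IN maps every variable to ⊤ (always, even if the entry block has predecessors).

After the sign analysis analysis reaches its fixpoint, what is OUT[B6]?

Converged values:
  B0:  IN=(all ⊤)  OUT=(all ⊤)
  B1:  IN=(all ⊤)  OUT={b:+; rest ⊤}
  B2:  IN={b:+; rest ⊤}  OUT=(all ⊤)
  B3:  IN=(all ⊤)  OUT={a:+; rest ⊤}
  B4:  IN={a:+; rest ⊤}  OUT={a:+, f:-; rest ⊤}
  B5:  IN={a:+, f:-; rest ⊤}  OUT={a:+, c:+, f:-; rest ⊤}
  B6:  IN={a:+; rest ⊤}  OUT={a:+; rest ⊤}
  B7:  IN={a:+; rest ⊤}  OUT=(all ⊤)
  B8:  IN=(all ⊤)  OUT=(all ⊤)

Merge at B6: IN[B6] = OUT[B3] ⊔ OUT[B5] = {a: +, b: ⊤, c: ⊤, d: ⊤, e: ⊤, f: ⊤}
Applying B6's transfer function to that IN value gives OUT[B6] (row B6 above).

Answer: {a: +, b: ⊤, c: ⊤, d: ⊤, e: ⊤, f: ⊤}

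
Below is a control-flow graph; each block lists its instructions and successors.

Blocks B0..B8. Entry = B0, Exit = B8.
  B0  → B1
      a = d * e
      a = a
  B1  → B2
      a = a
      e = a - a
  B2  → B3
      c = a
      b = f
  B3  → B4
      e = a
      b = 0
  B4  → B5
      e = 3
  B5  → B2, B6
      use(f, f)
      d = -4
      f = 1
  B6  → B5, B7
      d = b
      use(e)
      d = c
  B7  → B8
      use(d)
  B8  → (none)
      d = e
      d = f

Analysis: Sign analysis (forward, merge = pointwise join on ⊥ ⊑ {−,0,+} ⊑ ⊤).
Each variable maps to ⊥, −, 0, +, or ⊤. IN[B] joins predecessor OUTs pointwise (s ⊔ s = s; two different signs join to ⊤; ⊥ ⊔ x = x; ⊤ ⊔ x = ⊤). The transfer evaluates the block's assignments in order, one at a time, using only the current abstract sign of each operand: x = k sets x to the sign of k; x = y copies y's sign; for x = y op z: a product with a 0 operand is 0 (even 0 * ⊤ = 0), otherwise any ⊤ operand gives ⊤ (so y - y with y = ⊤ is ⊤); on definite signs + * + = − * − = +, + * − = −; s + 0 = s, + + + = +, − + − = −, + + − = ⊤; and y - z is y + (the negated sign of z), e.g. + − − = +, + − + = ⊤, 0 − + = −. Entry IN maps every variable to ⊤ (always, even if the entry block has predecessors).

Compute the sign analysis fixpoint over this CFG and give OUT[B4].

Answer: {a: ⊤, b: 0, c: ⊤, d: ⊤, e: +, f: ⊤}

Trace:
Converged values:
  B0: | IN=(all ⊤) | OUT=(all ⊤)
  B1: | IN=(all ⊤) | OUT=(all ⊤)
  B2: | IN=(all ⊤) | OUT=(all ⊤)
  B3: | IN=(all ⊤) | OUT={b:0; rest ⊤}
  B4: | IN={b:0; rest ⊤} | OUT={b:0, e:+; rest ⊤}
  B5: | IN={b:0, e:+; rest ⊤} | OUT={b:0, d:-, e:+, f:+; rest ⊤}
  B6: | IN={b:0, d:-, e:+, f:+; rest ⊤} | OUT={b:0, e:+, f:+; rest ⊤}
  B7: | IN={b:0, e:+, f:+; rest ⊤} | OUT={b:0, e:+, f:+; rest ⊤}
  B8: | IN={b:0, e:+, f:+; rest ⊤} | OUT={b:0, d:+, e:+, f:+; rest ⊤}

Merge at B4: IN[B4] = OUT[B3] = {a: ⊤, b: 0, c: ⊤, d: ⊤, e: ⊤, f: ⊤}
Applying B4's transfer function to that IN value gives OUT[B4] (row B4 above).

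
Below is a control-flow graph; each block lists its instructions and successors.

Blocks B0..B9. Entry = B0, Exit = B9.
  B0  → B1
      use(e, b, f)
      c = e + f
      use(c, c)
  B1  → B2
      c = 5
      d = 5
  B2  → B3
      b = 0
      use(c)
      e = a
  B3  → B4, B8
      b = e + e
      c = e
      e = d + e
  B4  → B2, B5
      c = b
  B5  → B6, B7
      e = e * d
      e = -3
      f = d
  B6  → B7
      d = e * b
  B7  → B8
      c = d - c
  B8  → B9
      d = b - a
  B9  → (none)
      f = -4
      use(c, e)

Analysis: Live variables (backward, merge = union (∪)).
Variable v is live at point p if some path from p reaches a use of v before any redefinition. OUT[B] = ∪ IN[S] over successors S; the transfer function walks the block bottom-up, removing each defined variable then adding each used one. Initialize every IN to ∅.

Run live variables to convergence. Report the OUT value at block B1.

Answer: {a, c, d}

Derivation:
Converged values:
  B0:  IN={a, b, e, f}  OUT={a}
  B1:  IN={a}  OUT={a, c, d}
  B2:  IN={a, c, d}  OUT={a, d, e}
  B3:  IN={a, d, e}  OUT={a, b, c, d, e}
  B4:  IN={a, b, d, e}  OUT={a, b, c, d, e}
  B5:  IN={a, b, c, d, e}  OUT={a, b, c, d, e}
  B6:  IN={a, b, c, e}  OUT={a, b, c, d, e}
  B7:  IN={a, b, c, d, e}  OUT={a, b, c, e}
  B8:  IN={a, b, c, e}  OUT={c, e}
  B9:  IN={c, e}  OUT={}

Merge at B1: OUT[B1] = IN[B2] = {a, c, d}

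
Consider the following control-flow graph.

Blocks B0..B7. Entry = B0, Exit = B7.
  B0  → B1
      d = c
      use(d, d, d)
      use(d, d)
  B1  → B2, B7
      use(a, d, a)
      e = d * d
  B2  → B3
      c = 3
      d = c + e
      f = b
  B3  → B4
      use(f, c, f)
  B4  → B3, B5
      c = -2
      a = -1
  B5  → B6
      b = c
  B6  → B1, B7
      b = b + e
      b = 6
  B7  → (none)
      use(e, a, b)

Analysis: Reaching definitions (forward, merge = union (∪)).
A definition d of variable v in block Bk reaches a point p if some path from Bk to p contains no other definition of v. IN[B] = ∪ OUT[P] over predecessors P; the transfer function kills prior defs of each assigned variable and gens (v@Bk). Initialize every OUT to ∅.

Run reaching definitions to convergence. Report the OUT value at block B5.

Answer: {a@B4, b@B5, c@B4, d@B2, e@B1, f@B2}

Derivation:
Fixpoint table:
  B0: | IN={} | OUT={d@B0}
  B1: | IN={a@B4, b@B6, c@B4, d@B0, d@B2, e@B1, f@B2} | OUT={a@B4, b@B6, c@B4, d@B0, d@B2, e@B1, f@B2}
  B2: | IN={a@B4, b@B6, c@B4, d@B0, d@B2, e@B1, f@B2} | OUT={a@B4, b@B6, c@B2, d@B2, e@B1, f@B2}
  B3: | IN={a@B4, b@B6, c@B2, c@B4, d@B2, e@B1, f@B2} | OUT={a@B4, b@B6, c@B2, c@B4, d@B2, e@B1, f@B2}
  B4: | IN={a@B4, b@B6, c@B2, c@B4, d@B2, e@B1, f@B2} | OUT={a@B4, b@B6, c@B4, d@B2, e@B1, f@B2}
  B5: | IN={a@B4, b@B6, c@B4, d@B2, e@B1, f@B2} | OUT={a@B4, b@B5, c@B4, d@B2, e@B1, f@B2}
  B6: | IN={a@B4, b@B5, c@B4, d@B2, e@B1, f@B2} | OUT={a@B4, b@B6, c@B4, d@B2, e@B1, f@B2}
  B7: | IN={a@B4, b@B6, c@B4, d@B0, d@B2, e@B1, f@B2} | OUT={a@B4, b@B6, c@B4, d@B0, d@B2, e@B1, f@B2}

Merge at B5: IN[B5] = OUT[B4] = {a@B4, b@B6, c@B4, d@B2, e@B1, f@B2}
Applying B5's transfer function to that IN value gives OUT[B5] (row B5 above).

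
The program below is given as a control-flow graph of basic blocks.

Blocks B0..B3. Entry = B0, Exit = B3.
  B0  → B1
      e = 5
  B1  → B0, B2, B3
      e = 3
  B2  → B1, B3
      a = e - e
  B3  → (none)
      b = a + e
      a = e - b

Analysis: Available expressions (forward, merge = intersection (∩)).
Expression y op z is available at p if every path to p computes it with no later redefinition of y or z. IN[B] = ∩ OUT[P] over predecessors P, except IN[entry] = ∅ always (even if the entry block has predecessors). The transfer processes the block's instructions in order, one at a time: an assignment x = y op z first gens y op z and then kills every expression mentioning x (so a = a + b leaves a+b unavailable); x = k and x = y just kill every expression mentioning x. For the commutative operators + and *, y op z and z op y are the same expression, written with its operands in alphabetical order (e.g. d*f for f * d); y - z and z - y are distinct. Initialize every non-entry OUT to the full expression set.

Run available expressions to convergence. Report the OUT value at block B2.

Fixpoint table:
  B0:   IN={}   OUT={}
  B1:   IN={}   OUT={}
  B2:   IN={}   OUT={e-e}
  B3:   IN={}   OUT={e-b}

Merge at B2: IN[B2] = OUT[B1] = {}
Applying B2's transfer function to that IN value gives OUT[B2] (row B2 above).

Answer: {e-e}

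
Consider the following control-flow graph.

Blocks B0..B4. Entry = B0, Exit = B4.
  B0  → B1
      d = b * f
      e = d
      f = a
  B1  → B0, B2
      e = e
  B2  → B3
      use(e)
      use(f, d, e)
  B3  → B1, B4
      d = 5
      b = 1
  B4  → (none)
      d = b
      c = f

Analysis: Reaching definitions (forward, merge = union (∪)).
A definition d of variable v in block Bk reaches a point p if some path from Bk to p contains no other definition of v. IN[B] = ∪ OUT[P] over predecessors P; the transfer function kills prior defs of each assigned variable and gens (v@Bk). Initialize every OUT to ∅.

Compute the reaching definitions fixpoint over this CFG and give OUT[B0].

Answer: {b@B3, d@B0, e@B0, f@B0}

Derivation:
Per-block solution:
  B0: | IN={b@B3, d@B0, d@B3, e@B1, f@B0} | OUT={b@B3, d@B0, e@B0, f@B0}
  B1: | IN={b@B3, d@B0, d@B3, e@B0, e@B1, f@B0} | OUT={b@B3, d@B0, d@B3, e@B1, f@B0}
  B2: | IN={b@B3, d@B0, d@B3, e@B1, f@B0} | OUT={b@B3, d@B0, d@B3, e@B1, f@B0}
  B3: | IN={b@B3, d@B0, d@B3, e@B1, f@B0} | OUT={b@B3, d@B3, e@B1, f@B0}
  B4: | IN={b@B3, d@B3, e@B1, f@B0} | OUT={b@B3, c@B4, d@B4, e@B1, f@B0}

Merge at B0 (entry node, so the boundary value {} is joined with the incoming edge(s)): IN[B0] = {} ⊔ OUT[B1] = {b@B3, d@B0, d@B3, e@B1, f@B0}
Applying B0's transfer function to that IN value gives OUT[B0] (row B0 above).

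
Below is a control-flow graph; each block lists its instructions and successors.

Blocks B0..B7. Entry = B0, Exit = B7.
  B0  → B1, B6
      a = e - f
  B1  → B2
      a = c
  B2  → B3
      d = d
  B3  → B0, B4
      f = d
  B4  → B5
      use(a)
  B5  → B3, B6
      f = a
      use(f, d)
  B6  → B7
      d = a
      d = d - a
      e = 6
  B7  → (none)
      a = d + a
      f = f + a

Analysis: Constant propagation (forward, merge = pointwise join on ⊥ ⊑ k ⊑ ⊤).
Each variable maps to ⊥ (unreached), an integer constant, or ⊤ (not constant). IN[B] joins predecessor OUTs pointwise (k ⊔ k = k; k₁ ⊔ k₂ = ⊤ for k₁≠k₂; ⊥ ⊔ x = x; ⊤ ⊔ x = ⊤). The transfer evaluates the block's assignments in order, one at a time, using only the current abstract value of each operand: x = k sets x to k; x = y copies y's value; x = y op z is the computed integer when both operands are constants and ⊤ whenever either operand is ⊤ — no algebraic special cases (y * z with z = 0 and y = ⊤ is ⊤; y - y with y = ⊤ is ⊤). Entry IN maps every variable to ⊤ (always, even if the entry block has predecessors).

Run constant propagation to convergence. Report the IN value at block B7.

Answer: {a: ⊤, b: ⊤, c: ⊤, d: ⊤, e: 6, f: ⊤}

Derivation:
Fixpoint table:
  B0: | IN=(all ⊤) | OUT=(all ⊤)
  B1: | IN=(all ⊤) | OUT=(all ⊤)
  B2: | IN=(all ⊤) | OUT=(all ⊤)
  B3: | IN=(all ⊤) | OUT=(all ⊤)
  B4: | IN=(all ⊤) | OUT=(all ⊤)
  B5: | IN=(all ⊤) | OUT=(all ⊤)
  B6: | IN=(all ⊤) | OUT={e:6; rest ⊤}
  B7: | IN={e:6; rest ⊤} | OUT={e:6; rest ⊤}

Merge at B7: IN[B7] = OUT[B6] = {a: ⊤, b: ⊤, c: ⊤, d: ⊤, e: 6, f: ⊤}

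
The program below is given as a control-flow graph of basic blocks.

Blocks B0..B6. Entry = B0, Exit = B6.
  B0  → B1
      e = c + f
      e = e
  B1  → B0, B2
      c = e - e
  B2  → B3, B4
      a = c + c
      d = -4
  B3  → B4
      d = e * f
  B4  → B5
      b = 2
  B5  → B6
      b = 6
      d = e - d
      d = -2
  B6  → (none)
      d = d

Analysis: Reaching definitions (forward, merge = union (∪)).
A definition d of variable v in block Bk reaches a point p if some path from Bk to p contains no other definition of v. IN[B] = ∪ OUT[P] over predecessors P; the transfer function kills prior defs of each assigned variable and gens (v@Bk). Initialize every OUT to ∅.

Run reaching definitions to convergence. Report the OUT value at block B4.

Answer: {a@B2, b@B4, c@B1, d@B2, d@B3, e@B0}

Derivation:
Per-block solution:
  B0:   IN={c@B1, e@B0}   OUT={c@B1, e@B0}
  B1:   IN={c@B1, e@B0}   OUT={c@B1, e@B0}
  B2:   IN={c@B1, e@B0}   OUT={a@B2, c@B1, d@B2, e@B0}
  B3:   IN={a@B2, c@B1, d@B2, e@B0}   OUT={a@B2, c@B1, d@B3, e@B0}
  B4:   IN={a@B2, c@B1, d@B2, d@B3, e@B0}   OUT={a@B2, b@B4, c@B1, d@B2, d@B3, e@B0}
  B5:   IN={a@B2, b@B4, c@B1, d@B2, d@B3, e@B0}   OUT={a@B2, b@B5, c@B1, d@B5, e@B0}
  B6:   IN={a@B2, b@B5, c@B1, d@B5, e@B0}   OUT={a@B2, b@B5, c@B1, d@B6, e@B0}

Merge at B4: IN[B4] = OUT[B2] ⊔ OUT[B3] = {a@B2, c@B1, d@B2, d@B3, e@B0}
Applying B4's transfer function to that IN value gives OUT[B4] (row B4 above).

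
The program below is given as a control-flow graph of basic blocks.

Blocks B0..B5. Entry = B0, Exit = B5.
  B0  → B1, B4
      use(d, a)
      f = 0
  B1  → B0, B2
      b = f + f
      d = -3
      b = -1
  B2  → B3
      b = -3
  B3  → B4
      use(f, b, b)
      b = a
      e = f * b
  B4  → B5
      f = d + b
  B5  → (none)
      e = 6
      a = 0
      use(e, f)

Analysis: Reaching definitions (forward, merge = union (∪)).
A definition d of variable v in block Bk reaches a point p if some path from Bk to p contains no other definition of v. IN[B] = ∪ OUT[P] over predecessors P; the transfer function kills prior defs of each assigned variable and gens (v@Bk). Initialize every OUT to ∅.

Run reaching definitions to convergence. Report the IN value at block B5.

Answer: {b@B1, b@B3, d@B1, e@B3, f@B4}

Working:
Converged values:
  B0: | IN={b@B1, d@B1, f@B0} | OUT={b@B1, d@B1, f@B0}
  B1: | IN={b@B1, d@B1, f@B0} | OUT={b@B1, d@B1, f@B0}
  B2: | IN={b@B1, d@B1, f@B0} | OUT={b@B2, d@B1, f@B0}
  B3: | IN={b@B2, d@B1, f@B0} | OUT={b@B3, d@B1, e@B3, f@B0}
  B4: | IN={b@B1, b@B3, d@B1, e@B3, f@B0} | OUT={b@B1, b@B3, d@B1, e@B3, f@B4}
  B5: | IN={b@B1, b@B3, d@B1, e@B3, f@B4} | OUT={a@B5, b@B1, b@B3, d@B1, e@B5, f@B4}

Merge at B5: IN[B5] = OUT[B4] = {b@B1, b@B3, d@B1, e@B3, f@B4}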